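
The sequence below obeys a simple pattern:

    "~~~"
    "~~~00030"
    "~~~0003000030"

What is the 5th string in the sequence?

~~~00030000300003000030

Each term is the previous one with 00030 appended.
From ~~~0003000030, 2 further steps: ~~~0003000030 → ~~~000300003000030 → (answer).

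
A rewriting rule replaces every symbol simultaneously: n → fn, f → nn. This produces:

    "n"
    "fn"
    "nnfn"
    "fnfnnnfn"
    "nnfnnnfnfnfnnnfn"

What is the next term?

fnfnnnfnfnfnnnfnnnfnnnfnfnfnnnfn

Applying the rule to each of the 16 symbols of nnfnnnfnfnfnnnfn gives the pieces fn fn nn fn fn fn nn fn nn fn nn fn fn fn nn fn, which concatenate to the answer.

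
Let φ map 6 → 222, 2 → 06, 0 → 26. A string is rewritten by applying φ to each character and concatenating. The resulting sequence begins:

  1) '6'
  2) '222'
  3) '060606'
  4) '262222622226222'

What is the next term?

Replace each of the 15 characters of 262222622226222 in place — 06 222 06 06 06 06 222 06 06 06 06 222 06 06 06 — and concatenate.

062220606060622206060606222060606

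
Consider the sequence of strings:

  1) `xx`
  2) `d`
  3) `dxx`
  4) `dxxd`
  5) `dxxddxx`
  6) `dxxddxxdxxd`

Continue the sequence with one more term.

dxxddxxdxxddxxddxx

From term 3 onward, concatenate the last term with the second-to-last: d·xx = dxx, dxx·d = dxxd, …
The next term joins dxxddxxdxxd and dxxddxx.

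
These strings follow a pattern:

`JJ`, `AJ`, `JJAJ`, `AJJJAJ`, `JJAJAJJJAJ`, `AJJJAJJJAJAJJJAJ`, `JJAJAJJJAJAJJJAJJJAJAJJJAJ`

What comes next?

AJJJAJJJAJAJJJAJJJAJAJJJAJAJJJAJJJAJAJJJAJ

From term 3 onward, concatenate the second-to-last term with the last: JJ·AJ = JJAJ, AJ·JJAJ = AJJJAJ, …
So term 8 is AJJJAJJJAJAJJJAJ·JJAJAJJJAJAJJJAJJJAJAJJJAJ.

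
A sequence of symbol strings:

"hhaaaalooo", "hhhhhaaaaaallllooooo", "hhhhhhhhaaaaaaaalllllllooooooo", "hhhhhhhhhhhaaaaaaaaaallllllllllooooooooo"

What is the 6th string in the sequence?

hhhhhhhhhhhhhhhhhaaaaaaaaaaaaaallllllllllllllllooooooooooooo

Term n consists of 3n-1 h's, followed by 2n+2 a's, followed by 3n-2 l's, followed by 2n+1 o's (n = 1, 2, …).
For term 6, n = 6, so the run lengths are 17, 14, 16, 13.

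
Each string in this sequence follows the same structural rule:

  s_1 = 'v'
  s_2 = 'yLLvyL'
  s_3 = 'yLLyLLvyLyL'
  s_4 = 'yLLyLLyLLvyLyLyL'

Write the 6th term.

Each term wraps the previous one in yLL on the left and yL on the right.
From yLLyLLyLLvyLyLyL, 2 further steps: yLLyLLyLLvyLyLyL → yLLyLLyLLyLLvyLyLyLyL → (answer).

yLLyLLyLLyLLyLLvyLyLyLyLyL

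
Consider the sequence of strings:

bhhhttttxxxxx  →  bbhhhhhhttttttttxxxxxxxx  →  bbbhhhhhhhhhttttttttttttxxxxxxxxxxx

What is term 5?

bbbbbhhhhhhhhhhhhhhhttttttttttttttttttttxxxxxxxxxxxxxxxxx

Term n consists of n b's, followed by 3n h's, followed by 4n t's, followed by 3n+2 x's (n = 1, 2, …).
At n = 5 the blocks have lengths 5, 15, 20, 17.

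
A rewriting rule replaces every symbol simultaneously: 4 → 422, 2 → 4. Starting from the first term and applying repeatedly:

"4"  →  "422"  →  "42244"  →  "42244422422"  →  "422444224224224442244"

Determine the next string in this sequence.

4224442242242244422444224442242242244422422

Applying the rule to each of the 21 symbols of 422444224224224442244 gives the pieces 422 4 4 422 422 422 4 4 422 4 4 422 4 4 422 422 422 4 4 422 422, which concatenate to the answer.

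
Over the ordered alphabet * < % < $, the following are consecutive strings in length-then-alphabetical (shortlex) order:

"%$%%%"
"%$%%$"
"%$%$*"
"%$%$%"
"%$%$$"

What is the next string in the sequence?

The successor of %$%$$ increments the rightmost position that isn't already $ and resets every position after it to *.

%$$**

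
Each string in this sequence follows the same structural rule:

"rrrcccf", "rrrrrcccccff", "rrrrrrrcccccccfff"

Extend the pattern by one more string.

Each string has the form r^{2n+1} c^{2n+1} f^{n} (n = 1, 2, …).
For the next term, n = 4, so the run lengths are 9, 9, 4.

rrrrrrrrrcccccccccffff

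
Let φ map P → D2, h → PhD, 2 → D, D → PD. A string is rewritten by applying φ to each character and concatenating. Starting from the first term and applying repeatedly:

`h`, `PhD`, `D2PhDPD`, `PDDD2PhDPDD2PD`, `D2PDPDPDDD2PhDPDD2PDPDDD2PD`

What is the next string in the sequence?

Replace each of the 27 characters of D2PDPDPDDD2PhDPDD2PDPDDD2PD in place — PD D D2 PD D2 PD D2 PD PD PD D D2 PhD PD D2 PD PD D D2 PD D2 PD PD PD D D2 PD — and concatenate.

PDDD2PDD2PDD2PDPDPDDD2PhDPDD2PDPDDD2PDD2PDPDPDDD2PD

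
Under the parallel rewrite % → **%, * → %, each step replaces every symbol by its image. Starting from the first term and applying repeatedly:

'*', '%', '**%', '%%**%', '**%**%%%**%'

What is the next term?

%%**%%%**%**%**%%%**%

Apply φ to **%**%%%**% symbol by symbol: *→%, *→%, %→**%, *→%, *→%, %→**%, %→**%, %→**%, *→%, *→%, %→**%; joined: % % **% % % **% **% **% % % **%.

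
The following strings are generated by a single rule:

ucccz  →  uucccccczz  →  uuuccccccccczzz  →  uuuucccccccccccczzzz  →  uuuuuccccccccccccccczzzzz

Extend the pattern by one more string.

uuuuuucccccccccccccccccczzzzzz

Each string has the form u^{n} c^{3n} z^{n} (n = 1, 2, …).
Setting n = 6 gives 6, 18, 6 characters in each block.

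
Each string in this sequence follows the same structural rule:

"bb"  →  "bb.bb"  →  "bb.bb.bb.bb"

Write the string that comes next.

s(k+1) = s(k)·.·s(k) — each term doubles the last with '.' between the halves.
One more doubling of bb.bb.bb.bb gives the answer.

bb.bb.bb.bb.bb.bb.bb.bb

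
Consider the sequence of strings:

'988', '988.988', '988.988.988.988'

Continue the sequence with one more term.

988.988.988.988.988.988.988.988

Each string is two copies of the previous one joined by '.'.
So the next term is two copies of 988.988.988.988 with '.' between the halves.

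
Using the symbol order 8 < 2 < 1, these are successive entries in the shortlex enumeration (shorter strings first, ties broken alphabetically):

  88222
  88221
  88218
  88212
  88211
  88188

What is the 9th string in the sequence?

88128

Advancing 3 positions from 88188 through 88188 → 88182 → 88181 reaches term 9.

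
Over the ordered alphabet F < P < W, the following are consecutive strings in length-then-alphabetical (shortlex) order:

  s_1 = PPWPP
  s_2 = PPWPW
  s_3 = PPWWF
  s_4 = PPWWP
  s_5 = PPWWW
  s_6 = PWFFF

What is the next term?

Treat PWFFF as a base-3 numeral over the given alphabet and add one, carrying through any trailing W's.

PWFFP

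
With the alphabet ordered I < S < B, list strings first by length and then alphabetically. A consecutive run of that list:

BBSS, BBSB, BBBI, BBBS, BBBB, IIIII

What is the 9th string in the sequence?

Continuing the enumeration 3 steps past IIIII: IIIII → IIIIS → IIIIB → (answer).

IIISI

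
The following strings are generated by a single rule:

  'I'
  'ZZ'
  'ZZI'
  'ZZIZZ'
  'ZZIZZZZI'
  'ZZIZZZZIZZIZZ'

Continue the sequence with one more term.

From term 3 onward, concatenate the last term with the second-to-last: ZZ·I = ZZI, ZZI·ZZ = ZZIZZ, …
The next term joins ZZIZZZZIZZIZZ and ZZIZZZZI.

ZZIZZZZIZZIZZZZIZZZZI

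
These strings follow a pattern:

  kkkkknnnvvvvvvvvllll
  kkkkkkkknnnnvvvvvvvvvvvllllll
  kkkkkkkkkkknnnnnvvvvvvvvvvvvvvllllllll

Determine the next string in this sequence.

The n-th term is 3n-1 k's then n+1 n's then 3n+2 v's then 2n l's, where the shown terms are n = 2, 3, 4.
At n = 5 the blocks have lengths 14, 6, 17, 10.

kkkkkkkkkkkkkknnnnnnvvvvvvvvvvvvvvvvvllllllllll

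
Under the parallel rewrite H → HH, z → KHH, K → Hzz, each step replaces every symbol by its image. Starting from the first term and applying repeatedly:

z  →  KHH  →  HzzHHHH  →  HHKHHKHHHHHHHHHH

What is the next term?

Applying the rule to each of the 16 symbols of HHKHHKHHHHHHHHHH gives the pieces HH HH Hzz HH HH Hzz HH HH HH HH HH HH HH HH HH HH, which concatenate to the answer.

HHHHHzzHHHHHzzHHHHHHHHHHHHHHHHHHHH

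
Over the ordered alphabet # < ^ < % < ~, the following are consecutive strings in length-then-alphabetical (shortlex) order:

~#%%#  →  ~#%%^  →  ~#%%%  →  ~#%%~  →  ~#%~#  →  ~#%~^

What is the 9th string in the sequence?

Advancing 3 positions from ~#%~^ through ~#%~^ → ~#%~% → ~#%~~ reaches term 9.

~#~##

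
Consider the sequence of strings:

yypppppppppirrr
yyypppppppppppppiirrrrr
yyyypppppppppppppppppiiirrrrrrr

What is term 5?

yyyyyypppppppppppppppppppppppppiiiiirrrrrrrrrrr

Reading off run lengths: y runs 2, 3, 4; p runs 9, 13, 17; i runs 1, 2, 3; r runs 3, 5, 7 — each is linear in n, where the shown terms are n = 2, 3, 4.
For term 5, n = 6, so the run lengths are 6, 25, 5, 11.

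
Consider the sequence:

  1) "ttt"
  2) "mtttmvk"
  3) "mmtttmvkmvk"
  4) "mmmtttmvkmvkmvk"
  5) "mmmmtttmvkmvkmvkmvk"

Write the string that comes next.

mmmmmtttmvkmvkmvkmvkmvk

s(k+1) = m·s(k)·mvk, so each term gains m as a prefix and mvk as a suffix.
So the next term is m·mmmmtttmvkmvkmvkmvk·mvk.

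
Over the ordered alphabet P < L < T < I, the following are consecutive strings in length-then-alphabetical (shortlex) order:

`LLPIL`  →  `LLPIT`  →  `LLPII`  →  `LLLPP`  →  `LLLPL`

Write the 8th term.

LLLLP

Stepping forward 3 times from LLLPL: LLLPL → LLLPT → LLLPI, then the target.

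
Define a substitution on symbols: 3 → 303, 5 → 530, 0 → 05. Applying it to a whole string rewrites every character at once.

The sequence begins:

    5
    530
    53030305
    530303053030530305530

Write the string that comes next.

5303030530305303055303030530305530303053030553053030305

Applying the rule to each of the 21 symbols of 530303053030530305530 gives the pieces 530 303 05 303 05 303 05 530 303 05 303 05 530 303 05 303 05 530 530 303 05, which concatenate to the answer.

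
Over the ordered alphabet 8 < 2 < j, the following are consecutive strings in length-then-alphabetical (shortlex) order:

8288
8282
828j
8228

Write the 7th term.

Continuing the enumeration 3 steps past 8228: 8228 → 8222 → 822j → (answer).

82j8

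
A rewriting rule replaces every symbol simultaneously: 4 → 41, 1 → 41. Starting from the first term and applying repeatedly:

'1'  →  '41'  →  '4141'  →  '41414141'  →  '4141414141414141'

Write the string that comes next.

41414141414141414141414141414141

φ(4141414141414141) expands symbol-by-symbol to 41 41 41 41 41 41 41 41 41 41 41 41 41 41 41 41; joining the 16 pieces gives the next term.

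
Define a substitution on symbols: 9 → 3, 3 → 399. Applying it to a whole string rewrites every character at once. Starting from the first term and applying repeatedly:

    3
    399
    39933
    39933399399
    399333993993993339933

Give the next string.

3993339939939933399333993339939939933399399

Applying the rule to each of the 21 symbols of 399333993993993339933 gives the pieces 399 3 3 399 399 399 3 3 399 3 3 399 3 3 399 399 399 3 3 399 399, which concatenate to the answer.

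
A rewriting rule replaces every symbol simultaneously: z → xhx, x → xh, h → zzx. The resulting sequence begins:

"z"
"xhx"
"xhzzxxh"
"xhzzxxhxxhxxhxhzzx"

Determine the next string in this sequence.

Replace each of the 18 characters of xhzzxxhxxhxxhxhzzx in place — xh zzx xhx xhx xh xh zzx xh xh zzx xh xh zzx xh zzx xhx xhx xh — and concatenate.

xhzzxxhxxhxxhxhzzxxhxhzzxxhxhzzxxhzzxxhxxhxxh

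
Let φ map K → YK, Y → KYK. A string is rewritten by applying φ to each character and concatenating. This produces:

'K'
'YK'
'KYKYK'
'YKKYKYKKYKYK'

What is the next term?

KYKYKYKKYKYKKYKYKYKKYKYKKYKYK

Apply φ to YKKYKYKKYKYK symbol by symbol: Y→KYK, K→YK, K→YK, Y→KYK, K→YK, Y→KYK, K→YK, K→YK, Y→KYK, K→YK, Y→KYK, K→YK; joined: KYK YK YK KYK YK KYK YK YK KYK YK KYK YK.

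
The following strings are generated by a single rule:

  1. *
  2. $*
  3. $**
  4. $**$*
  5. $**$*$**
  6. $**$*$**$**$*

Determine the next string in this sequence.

$**$*$**$**$*$**$*$**

This is a Fibonacci-style word recurrence s(k) = s(k−1)·s(k−2): e.g. $*·* = $**.
So term 7 is $**$*$**$**$*·$**$*$**.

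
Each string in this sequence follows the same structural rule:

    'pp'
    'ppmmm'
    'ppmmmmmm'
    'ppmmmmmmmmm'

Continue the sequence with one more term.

ppmmmmmmmmmmmm

Every step adds mmm to the end: s(k+1) = s(k)·mmm.
So the next term is ppmmmmmmmmm·mmm.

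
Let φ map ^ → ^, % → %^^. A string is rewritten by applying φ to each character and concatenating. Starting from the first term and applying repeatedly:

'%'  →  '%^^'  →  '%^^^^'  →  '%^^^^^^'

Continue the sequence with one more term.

Apply φ to %^^^^^^ symbol by symbol: %→%^^, ^→^, ^→^, ^→^, ^→^, ^→^, ^→^; joined: %^^ ^ ^ ^ ^ ^ ^.

%^^^^^^^^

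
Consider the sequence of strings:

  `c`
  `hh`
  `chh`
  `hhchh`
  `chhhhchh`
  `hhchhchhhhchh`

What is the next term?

From term 3 onward, concatenate the second-to-last term with the last: c·hh = chh, hh·chh = hhchh, …
The next term joins chhhhchh and hhchhchhhhchh.

chhhhchhhhchhchhhhchh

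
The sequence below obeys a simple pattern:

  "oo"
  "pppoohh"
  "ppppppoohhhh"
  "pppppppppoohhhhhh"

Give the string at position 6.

Each term wraps the previous one in ppp on the left and hh on the right.
From pppppppppoohhhhhh, 2 further steps: pppppppppoohhhhhh → ppppppppppppoohhhhhhhh → (answer).

pppppppppppppppoohhhhhhhhhh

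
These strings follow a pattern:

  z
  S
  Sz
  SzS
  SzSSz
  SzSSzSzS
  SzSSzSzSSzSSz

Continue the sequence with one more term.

This is a Fibonacci-style word recurrence s(k) = s(k−1)·s(k−2): e.g. S·z = Sz.
Continuing: SzSSzSzSSzSSz · SzSSzSzS gives term 8.

SzSSzSzSSzSSzSzSSzSzS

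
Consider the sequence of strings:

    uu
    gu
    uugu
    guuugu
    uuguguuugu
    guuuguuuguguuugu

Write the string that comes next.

uuguguuuguguuuguuuguguuugu

Each term (from the third on) is the two preceding terms concatenated in order: term 3 = uu·gu = uugu.
So term 7 is uuguguuugu·guuuguuuguguuugu.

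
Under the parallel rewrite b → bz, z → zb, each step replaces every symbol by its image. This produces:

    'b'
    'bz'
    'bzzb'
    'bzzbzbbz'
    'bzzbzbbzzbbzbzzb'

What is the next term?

Rewriting the 16 symbols of bzzbzbbzzbbzbzzb one by one yields bz zb zb bz zb bz bz zb zb bz bz zb bz zb zb bz; concatenated:

bzzbzbbzzbbzbzzbzbbzbzzbbzzbzbbz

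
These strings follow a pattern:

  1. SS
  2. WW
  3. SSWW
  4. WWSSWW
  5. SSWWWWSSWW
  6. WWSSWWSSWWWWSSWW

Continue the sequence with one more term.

Each term (from the third on) is the two preceding terms concatenated in order: term 3 = SS·WW = SSWW.
The next term joins SSWWWWSSWW and WWSSWWSSWWWWSSWW.

SSWWWWSSWWWWSSWWSSWWWWSSWW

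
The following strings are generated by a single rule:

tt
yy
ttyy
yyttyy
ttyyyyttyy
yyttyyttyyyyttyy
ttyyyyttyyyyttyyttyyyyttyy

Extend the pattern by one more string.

Each term (from the third on) is the two preceding terms concatenated in order: term 3 = tt·yy = ttyy.
The next term joins yyttyyttyyyyttyy and ttyyyyttyyyyttyyttyyyyttyy.

yyttyyttyyyyttyyttyyyyttyyyyttyyttyyyyttyy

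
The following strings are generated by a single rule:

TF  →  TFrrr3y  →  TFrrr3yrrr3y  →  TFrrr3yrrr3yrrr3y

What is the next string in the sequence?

TFrrr3yrrr3yrrr3yrrr3y

Every step adds rrr3y to the end: s(k+1) = s(k)·rrr3y.
So the next term is TFrrr3yrrr3yrrr3y·rrr3y.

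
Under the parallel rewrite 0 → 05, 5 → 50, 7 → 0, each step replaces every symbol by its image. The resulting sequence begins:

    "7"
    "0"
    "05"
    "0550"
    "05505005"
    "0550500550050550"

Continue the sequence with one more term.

Applying the rule to each of the 16 symbols of 0550500550050550 gives the pieces 05 50 50 05 50 05 05 50 50 05 05 50 05 50 50 05, which concatenate to the answer.

05505005500505505005055005505005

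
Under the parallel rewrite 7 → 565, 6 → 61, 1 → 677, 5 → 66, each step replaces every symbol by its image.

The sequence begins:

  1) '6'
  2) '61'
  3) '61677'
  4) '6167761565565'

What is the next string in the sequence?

Rewriting the 13 symbols of 6167761565565 one by one yields 61 677 61 565 565 61 677 66 61 66 66 61 66; concatenated:

616776156556561677666166666166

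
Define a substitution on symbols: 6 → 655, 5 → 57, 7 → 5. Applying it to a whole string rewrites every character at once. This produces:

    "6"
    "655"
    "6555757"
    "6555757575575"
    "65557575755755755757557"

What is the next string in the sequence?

655575757557557557575575755757557557575

Applying the rule to each of the 23 symbols of 65557575755755755757557 gives the pieces 655 57 57 57 5 57 5 57 5 57 57 5 57 57 5 57 57 5 57 5 57 57 5, which concatenate to the answer.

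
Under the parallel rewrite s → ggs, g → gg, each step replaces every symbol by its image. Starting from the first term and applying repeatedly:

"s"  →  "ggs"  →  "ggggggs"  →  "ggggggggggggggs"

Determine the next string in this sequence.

Rewriting the 15 symbols of ggggggggggggggs one by one yields gg gg gg gg gg gg gg gg gg gg gg gg gg gg ggs; concatenated:

ggggggggggggggggggggggggggggggs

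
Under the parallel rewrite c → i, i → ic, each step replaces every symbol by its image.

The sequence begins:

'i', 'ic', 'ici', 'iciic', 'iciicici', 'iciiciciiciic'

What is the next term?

Replace each of the 13 characters of iciiciciiciic in place — ic i ic ic i ic i ic ic i ic ic i — and concatenate.

iciiciciiciiciciicici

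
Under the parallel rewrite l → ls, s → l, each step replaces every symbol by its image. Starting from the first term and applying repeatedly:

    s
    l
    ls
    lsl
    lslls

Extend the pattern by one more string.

lsllslsl

Expanding lslls: l→ls, s→l, l→ls, l→ls, s→l. Concatenated: ls l ls ls l.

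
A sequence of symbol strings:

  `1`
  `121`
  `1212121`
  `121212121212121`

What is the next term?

1212121212121212121212121212121

Each string is two copies of the previous one joined by '2'.
One more doubling of 121212121212121 gives the answer.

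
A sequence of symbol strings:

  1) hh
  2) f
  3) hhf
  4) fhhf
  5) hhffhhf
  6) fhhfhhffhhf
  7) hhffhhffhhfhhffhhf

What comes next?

fhhfhhffhhfhhffhhffhhfhhffhhf

This is a Fibonacci-style word recurrence s(k) = s(k−2)·s(k−1): e.g. hh·f = hhf.
Continuing: fhhfhhffhhf · hhffhhffhhfhhffhhf gives term 8.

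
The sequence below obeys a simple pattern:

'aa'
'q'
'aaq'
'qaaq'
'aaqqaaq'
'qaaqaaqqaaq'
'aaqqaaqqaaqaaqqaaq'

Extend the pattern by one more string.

This is a Fibonacci-style word recurrence s(k) = s(k−2)·s(k−1): e.g. aa·q = aaq.
So term 8 is qaaqaaqqaaq·aaqqaaqqaaqaaqqaaq.

qaaqaaqqaaqaaqqaaqqaaqaaqqaaq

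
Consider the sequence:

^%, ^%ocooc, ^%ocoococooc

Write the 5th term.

Every step adds ocooc to the end: s(k+1) = s(k)·ocooc.
From ^%ocoococooc, 2 further steps: ^%ocoococooc → ^%ocoococoococooc → (answer).

^%ocoococoococoococooc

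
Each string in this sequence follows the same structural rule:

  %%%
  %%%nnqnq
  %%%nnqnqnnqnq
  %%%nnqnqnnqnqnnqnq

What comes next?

%%%nnqnqnnqnqnnqnqnnqnq

Every step adds nnqnq to the end: s(k+1) = s(k)·nnqnq.
So the next term is %%%nnqnqnnqnqnnqnq·nnqnq.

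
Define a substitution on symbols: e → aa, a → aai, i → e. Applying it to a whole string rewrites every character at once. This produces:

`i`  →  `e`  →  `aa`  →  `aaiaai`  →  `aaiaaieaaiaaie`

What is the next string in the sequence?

φ(aaiaaieaaiaaie) expands symbol-by-symbol to aai aai e aai aai e aa aai aai e aai aai e aa; joining the 14 pieces gives the next term.

aaiaaieaaiaaieaaaaiaaieaaiaaieaa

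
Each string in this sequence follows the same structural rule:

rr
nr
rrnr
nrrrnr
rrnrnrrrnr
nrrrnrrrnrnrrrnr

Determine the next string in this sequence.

Each term (from the third on) is the two preceding terms concatenated in order: term 3 = rr·nr = rrnr.
Continuing: rrnrnrrrnr · nrrrnrrrnrnrrrnr gives term 7.

rrnrnrrrnrnrrrnrrrnrnrrrnr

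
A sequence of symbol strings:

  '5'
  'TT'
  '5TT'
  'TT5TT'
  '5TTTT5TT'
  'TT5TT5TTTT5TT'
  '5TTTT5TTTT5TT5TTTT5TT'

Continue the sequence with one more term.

TT5TT5TTTT5TT5TTTT5TTTT5TT5TTTT5TT

Each term (from the third on) is the two preceding terms concatenated in order: term 3 = 5·TT = 5TT.
So term 8 is TT5TT5TTTT5TT·5TTTT5TTTT5TT5TTTT5TT.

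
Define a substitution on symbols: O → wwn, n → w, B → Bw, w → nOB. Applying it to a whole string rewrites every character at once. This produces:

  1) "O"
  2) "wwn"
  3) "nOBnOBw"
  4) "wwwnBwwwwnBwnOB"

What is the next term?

Applying the rule to each of the 15 symbols of wwwnBwwwwnBwnOB gives the pieces nOB nOB nOB w Bw nOB nOB nOB nOB w Bw nOB w wwn Bw, which concatenate to the answer.

nOBnOBnOBwBwnOBnOBnOBnOBwBwnOBwwwnBw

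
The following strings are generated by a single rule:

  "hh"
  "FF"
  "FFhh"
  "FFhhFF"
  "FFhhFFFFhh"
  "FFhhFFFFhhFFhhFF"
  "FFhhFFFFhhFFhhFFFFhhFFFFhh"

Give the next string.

FFhhFFFFhhFFhhFFFFhhFFFFhhFFhhFFFFhhFFhhFF

This is a Fibonacci-style word recurrence s(k) = s(k−1)·s(k−2): e.g. FF·hh = FFhh.
The next term joins FFhhFFFFhhFFhhFFFFhhFFFFhh and FFhhFFFFhhFFhhFF.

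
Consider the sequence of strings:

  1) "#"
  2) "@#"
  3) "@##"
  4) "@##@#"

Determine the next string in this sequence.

From term 3 onward, concatenate the last term with the second-to-last: @#·# = @##, @##·@# = @##@#, …
The next term joins @##@# and @##.

@##@#@##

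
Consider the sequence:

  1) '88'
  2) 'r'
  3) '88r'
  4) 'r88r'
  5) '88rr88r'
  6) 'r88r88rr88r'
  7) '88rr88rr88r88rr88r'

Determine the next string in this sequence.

r88r88rr88r88rr88rr88r88rr88r

From term 3 onward, concatenate the second-to-last term with the last: 88·r = 88r, r·88r = r88r, …
Continuing: r88r88rr88r · 88rr88rr88r88rr88r gives term 8.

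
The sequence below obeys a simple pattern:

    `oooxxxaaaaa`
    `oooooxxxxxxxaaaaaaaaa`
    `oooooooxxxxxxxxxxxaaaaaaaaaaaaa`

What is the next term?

oooooooooxxxxxxxxxxxxxxxaaaaaaaaaaaaaaaaa

Term n consists of 2n+1 o's, followed by 4n-1 x's, followed by 4n+1 a's (n = 1, 2, …).
For the next term, n = 4, so the run lengths are 9, 15, 17.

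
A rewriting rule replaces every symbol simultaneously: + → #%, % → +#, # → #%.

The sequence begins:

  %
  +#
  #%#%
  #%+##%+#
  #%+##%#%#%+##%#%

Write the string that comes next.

Rewriting the 16 symbols of #%+##%#%#%+##%#% one by one yields #% +# #% #% #% +# #% +# #% +# #% #% #% +# #% +#; concatenated:

#%+##%#%#%+##%+##%+##%#%#%+##%+#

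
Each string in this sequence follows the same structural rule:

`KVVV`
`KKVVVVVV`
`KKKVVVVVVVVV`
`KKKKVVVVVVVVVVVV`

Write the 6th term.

Reading off run lengths: K runs 1, 2, 3, 4; V runs 3, 6, 9, 12 — each is linear in n (n = 1, 2, …).
At n = 6 the blocks have lengths 6, 18.

KKKKKKVVVVVVVVVVVVVVVVVV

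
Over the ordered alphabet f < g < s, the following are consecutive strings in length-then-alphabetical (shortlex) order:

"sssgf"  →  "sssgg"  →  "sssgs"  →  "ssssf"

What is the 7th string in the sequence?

ffffff

Continuing the enumeration 3 steps past ssssf: ssssf → ssssg → sssss → (answer).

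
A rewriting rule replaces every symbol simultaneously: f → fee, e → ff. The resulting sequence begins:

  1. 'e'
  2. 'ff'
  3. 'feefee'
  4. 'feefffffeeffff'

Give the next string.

feefffffeefeefeefeefeefffffeefeefeefee

Replace each of the 14 characters of feefffffeeffff in place — fee ff ff fee fee fee fee fee ff ff fee fee fee fee — and concatenate.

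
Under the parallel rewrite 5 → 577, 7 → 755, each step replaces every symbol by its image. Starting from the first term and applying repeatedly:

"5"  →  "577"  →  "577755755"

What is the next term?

577755755755577577755577577

Rewriting each symbol of 577755755: 5→577, 7→755, 7→755, 7→755, 5→577, 5→577, 7→755, 5→577, 5→577, which concatenates to 577 755 755 755 577 577 755 577 577.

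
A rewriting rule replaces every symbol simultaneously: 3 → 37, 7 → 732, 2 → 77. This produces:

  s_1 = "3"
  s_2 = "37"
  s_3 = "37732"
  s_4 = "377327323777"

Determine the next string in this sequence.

Rewriting each symbol of 377327323777: 3→37, 7→732, 7→732, 3→37, 2→77, 7→732, 3→37, 2→77, 3→37, 7→732, 7→732, 7→732, which concatenates to 37 732 732 37 77 732 37 77 37 732 732 732.

377327323777732377737732732732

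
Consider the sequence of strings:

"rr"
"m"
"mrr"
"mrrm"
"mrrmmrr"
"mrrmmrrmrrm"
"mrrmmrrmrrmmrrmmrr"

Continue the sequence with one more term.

From term 3 onward, concatenate the last term with the second-to-last: m·rr = mrr, mrr·m = mrrm, …
The next term joins mrrmmrrmrrmmrrmmrr and mrrmmrrmrrm.

mrrmmrrmrrmmrrmmrrmrrmmrrmrrm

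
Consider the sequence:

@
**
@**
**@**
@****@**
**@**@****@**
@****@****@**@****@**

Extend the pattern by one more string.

**@**@****@**@****@****@**@****@**

This is a Fibonacci-style word recurrence s(k) = s(k−2)·s(k−1): e.g. @·** = @**.
So term 8 is **@**@****@**·@****@****@**@****@**.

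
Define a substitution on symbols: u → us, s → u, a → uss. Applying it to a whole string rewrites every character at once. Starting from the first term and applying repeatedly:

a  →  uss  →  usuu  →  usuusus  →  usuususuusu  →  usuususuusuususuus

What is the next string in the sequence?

usuususuusuususuususuusuususu

φ(usuususuusuususuus) expands symbol-by-symbol to us u us us u us u us us u us us u us u us us u; joining the 18 pieces gives the next term.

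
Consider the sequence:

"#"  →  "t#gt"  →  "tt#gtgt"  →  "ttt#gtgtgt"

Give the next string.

s(k+1) = t·s(k)·gt, so each term gains t as a prefix and gt as a suffix.
So the next term is t·ttt#gtgtgt·gt.

tttt#gtgtgtgt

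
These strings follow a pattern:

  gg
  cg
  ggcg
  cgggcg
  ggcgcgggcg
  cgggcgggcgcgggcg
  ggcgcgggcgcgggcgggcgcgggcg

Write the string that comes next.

From term 3 onward, concatenate the second-to-last term with the last: gg·cg = ggcg, cg·ggcg = cgggcg, …
The next term joins cgggcgggcgcgggcg and ggcgcgggcgcgggcgggcgcgggcg.

cgggcgggcgcgggcgggcgcgggcgcgggcgggcgcgggcg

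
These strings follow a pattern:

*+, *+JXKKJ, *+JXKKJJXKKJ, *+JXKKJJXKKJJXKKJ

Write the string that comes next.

Each term is the previous one with JXKKJ appended.
Applying this once more to *+JXKKJJXKKJJXKKJ:

*+JXKKJJXKKJJXKKJJXKKJ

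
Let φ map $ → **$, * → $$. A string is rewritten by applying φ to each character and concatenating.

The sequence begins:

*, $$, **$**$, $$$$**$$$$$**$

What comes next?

Rewriting the 14 symbols of $$$$**$$$$$**$ one by one yields **$ **$ **$ **$ $$ $$ **$ **$ **$ **$ **$ $$ $$ **$; concatenated:

**$**$**$**$$$$$**$**$**$**$**$$$$$**$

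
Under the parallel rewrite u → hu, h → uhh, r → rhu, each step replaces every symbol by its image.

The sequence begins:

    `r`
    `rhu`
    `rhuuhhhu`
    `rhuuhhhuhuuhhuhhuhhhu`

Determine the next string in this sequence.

rhuuhhhuhuuhhuhhuhhhuuhhhuhuuhhuhhhuuhhuhhhuuhhuhhuhhhu

φ(rhuuhhhuhuuhhuhhuhhhu) expands symbol-by-symbol to rhu uhh hu hu uhh uhh uhh hu uhh hu hu uhh uhh hu uhh uhh hu uhh uhh uhh hu; joining the 21 pieces gives the next term.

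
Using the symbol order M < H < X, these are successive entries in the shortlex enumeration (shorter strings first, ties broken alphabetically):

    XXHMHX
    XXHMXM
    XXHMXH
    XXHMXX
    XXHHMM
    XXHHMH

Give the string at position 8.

Advancing 2 positions from XXHHMH through XXHHMH → XXHHMX reaches term 8.

XXHHHM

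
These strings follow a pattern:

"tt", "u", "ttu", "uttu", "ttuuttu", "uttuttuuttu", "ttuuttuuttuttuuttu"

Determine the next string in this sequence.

uttuttuuttuttuuttuuttuttuuttu

This is a Fibonacci-style word recurrence s(k) = s(k−2)·s(k−1): e.g. tt·u = ttu.
The next term joins uttuttuuttu and ttuuttuuttuttuuttu.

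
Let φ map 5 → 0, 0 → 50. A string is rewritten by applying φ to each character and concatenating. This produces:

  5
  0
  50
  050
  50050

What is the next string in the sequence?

05050050

Expanding 50050: 5→0, 0→50, 0→50, 5→0, 0→50. Concatenated: 0 50 50 0 50.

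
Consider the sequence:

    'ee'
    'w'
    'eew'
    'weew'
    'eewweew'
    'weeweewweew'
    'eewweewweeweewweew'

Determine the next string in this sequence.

This is a Fibonacci-style word recurrence s(k) = s(k−2)·s(k−1): e.g. ee·w = eew.
So term 8 is weeweewweew·eewweewweeweewweew.

weeweewweeweewweewweeweewweew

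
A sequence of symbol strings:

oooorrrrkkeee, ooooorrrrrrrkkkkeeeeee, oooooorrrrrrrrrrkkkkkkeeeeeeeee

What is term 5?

Reading off run lengths: o runs 4, 5, 6; r runs 4, 7, 10; k runs 2, 4, 6; e runs 3, 6, 9 — each is linear in n (n = 1, 2, …).
For term 5, n = 5, so the run lengths are 8, 16, 10, 15.

oooooooorrrrrrrrrrrrrrrrkkkkkkkkkkeeeeeeeeeeeeeee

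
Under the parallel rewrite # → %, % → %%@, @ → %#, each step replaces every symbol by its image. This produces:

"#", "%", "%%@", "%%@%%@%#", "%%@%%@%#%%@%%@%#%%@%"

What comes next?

Replace each of the 20 characters of %%@%%@%#%%@%%@%#%%@% in place — %%@ %%@ %# %%@ %%@ %# %%@ % %%@ %%@ %# %%@ %%@ %# %%@ % %%@ %%@ %# %%@ — and concatenate.

%%@%%@%#%%@%%@%#%%@%%%@%%@%#%%@%%@%#%%@%%%@%%@%#%%@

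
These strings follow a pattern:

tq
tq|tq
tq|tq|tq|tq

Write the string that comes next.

s(k+1) = s(k)·|·s(k) — each term doubles the last with '|' between the halves.
Doubling tq|tq|tq|tq with '|' between the halves:

tq|tq|tq|tq|tq|tq|tq|tq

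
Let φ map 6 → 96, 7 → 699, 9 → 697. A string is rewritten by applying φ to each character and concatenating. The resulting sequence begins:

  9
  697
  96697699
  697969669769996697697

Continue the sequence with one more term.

9669769969796697969669769996697697697969669769996697699

Applying the rule to each of the 21 symbols of 697969669769996697697 gives the pieces 96 697 699 697 96 697 96 96 697 699 96 697 697 697 96 96 697 699 96 697 699, which concatenate to the answer.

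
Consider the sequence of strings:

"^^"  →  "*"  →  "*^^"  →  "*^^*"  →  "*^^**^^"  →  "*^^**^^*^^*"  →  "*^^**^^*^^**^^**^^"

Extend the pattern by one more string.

*^^**^^*^^**^^**^^*^^**^^*^^*

This is a Fibonacci-style word recurrence s(k) = s(k−1)·s(k−2): e.g. *·^^ = *^^.
The next term joins *^^**^^*^^**^^**^^ and *^^**^^*^^*.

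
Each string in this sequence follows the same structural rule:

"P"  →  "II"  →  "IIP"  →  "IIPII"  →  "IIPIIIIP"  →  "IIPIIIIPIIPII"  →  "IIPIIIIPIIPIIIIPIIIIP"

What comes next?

IIPIIIIPIIPIIIIPIIIIPIIPIIIIPIIPII

From term 3 onward, concatenate the last term with the second-to-last: II·P = IIP, IIP·II = IIPII, …
The next term joins IIPIIIIPIIPIIIIPIIIIP and IIPIIIIPIIPII.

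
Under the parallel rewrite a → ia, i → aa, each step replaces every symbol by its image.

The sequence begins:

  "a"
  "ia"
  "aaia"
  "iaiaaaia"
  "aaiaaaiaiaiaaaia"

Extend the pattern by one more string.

Rewriting the 16 symbols of aaiaaaiaiaiaaaia one by one yields ia ia aa ia ia ia aa ia aa ia aa ia ia ia aa ia; concatenated:

iaiaaaiaiaiaaaiaaaiaaaiaiaiaaaia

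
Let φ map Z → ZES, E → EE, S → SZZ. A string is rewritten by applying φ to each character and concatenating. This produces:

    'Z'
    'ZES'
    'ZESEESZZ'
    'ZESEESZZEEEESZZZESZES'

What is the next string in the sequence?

ZESEESZZEEEESZZZESZESEEEEEEEESZZZESZESZESEESZZZESEESZZ

Replace each of the 21 characters of ZESEESZZEEEESZZZESZES in place — ZES EE SZZ EE EE SZZ ZES ZES EE EE EE EE SZZ ZES ZES ZES EE SZZ ZES EE SZZ — and concatenate.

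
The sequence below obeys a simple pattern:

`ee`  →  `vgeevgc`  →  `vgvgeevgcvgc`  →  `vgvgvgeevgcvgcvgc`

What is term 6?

vgvgvgvgvgeevgcvgcvgcvgcvgc

Each term wraps the previous one in vg on the left and vgc on the right.
From vgvgvgeevgcvgcvgc, 2 further steps: vgvgvgeevgcvgcvgc → vgvgvgvgeevgcvgcvgcvgc → (answer).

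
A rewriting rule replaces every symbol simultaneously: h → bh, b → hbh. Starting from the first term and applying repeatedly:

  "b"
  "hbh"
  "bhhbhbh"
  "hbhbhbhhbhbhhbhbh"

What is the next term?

bhhbhbhhbhbhhbhbhbhhbhbhhbhbhbhhbhbhhbhbh

φ(hbhbhbhhbhbhhbhbh) expands symbol-by-symbol to bh hbh bh hbh bh hbh bh bh hbh bh hbh bh bh hbh bh hbh bh; joining the 17 pieces gives the next term.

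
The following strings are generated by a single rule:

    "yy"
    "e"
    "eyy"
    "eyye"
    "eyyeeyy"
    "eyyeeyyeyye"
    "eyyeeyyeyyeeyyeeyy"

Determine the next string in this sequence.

eyyeeyyeyyeeyyeeyyeyyeeyyeyye

This is a Fibonacci-style word recurrence s(k) = s(k−1)·s(k−2): e.g. e·yy = eyy.
The next term joins eyyeeyyeyyeeyyeeyy and eyyeeyyeyye.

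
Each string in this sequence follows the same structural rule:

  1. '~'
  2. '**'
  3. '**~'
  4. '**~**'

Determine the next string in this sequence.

**~****~

Each term (from the third on) is the previous term followed by the one before it: term 3 = **·~ = **~.
The next term joins **~** and **~.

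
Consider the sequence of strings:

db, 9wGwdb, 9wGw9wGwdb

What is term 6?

9wGw9wGw9wGw9wGw9wGwdb

Every step adds 9wGw at the front: s(k+1) = 9wGw·s(k).
From 9wGw9wGwdb, 3 further steps: 9wGw9wGwdb → 9wGw9wGw9wGwdb → 9wGw9wGw9wGw9wGwdb → (answer).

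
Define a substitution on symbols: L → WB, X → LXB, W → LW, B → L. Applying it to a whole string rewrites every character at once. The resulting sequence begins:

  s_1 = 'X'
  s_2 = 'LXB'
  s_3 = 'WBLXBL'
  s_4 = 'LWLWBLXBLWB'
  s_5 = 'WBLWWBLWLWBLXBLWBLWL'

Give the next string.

Applying the rule to each of the 20 symbols of WBLWWBLWLWBLXBLWBLWL gives the pieces LW L WB LW LW L WB LW WB LW L WB LXB L WB LW L WB LW WB, which concatenate to the answer.

LWLWBLWLWLWBLWWBLWLWBLXBLWBLWLWBLWWB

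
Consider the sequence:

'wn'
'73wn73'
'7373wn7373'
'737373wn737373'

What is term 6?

Each term wraps the previous one in 73 on the left and 73 on the right.
From 737373wn737373, 2 further steps: 737373wn737373 → 73737373wn73737373 → (answer).

7373737373wn7373737373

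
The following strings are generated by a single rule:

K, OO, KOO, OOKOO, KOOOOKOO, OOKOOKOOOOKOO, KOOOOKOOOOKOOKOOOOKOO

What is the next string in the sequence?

OOKOOKOOOOKOOKOOOOKOOOOKOOKOOOOKOO

This is a Fibonacci-style word recurrence s(k) = s(k−2)·s(k−1): e.g. K·OO = KOO.
Continuing: OOKOOKOOOOKOO · KOOOOKOOOOKOOKOOOOKOO gives term 8.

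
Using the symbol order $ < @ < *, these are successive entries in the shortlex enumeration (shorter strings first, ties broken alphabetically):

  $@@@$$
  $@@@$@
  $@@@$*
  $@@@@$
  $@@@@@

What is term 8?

Stepping forward 3 times from $@@@@@: $@@@@@ → $@@@@* → $@@@*$, then the target.

$@@@*@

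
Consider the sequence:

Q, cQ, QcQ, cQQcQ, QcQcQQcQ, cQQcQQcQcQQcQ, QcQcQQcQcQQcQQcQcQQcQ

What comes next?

cQQcQQcQcQQcQQcQcQQcQcQQcQQcQcQQcQ

From term 3 onward, concatenate the second-to-last term with the last: Q·cQ = QcQ, cQ·QcQ = cQQcQ, …
So term 8 is cQQcQQcQcQQcQ·QcQcQQcQcQQcQQcQcQQcQ.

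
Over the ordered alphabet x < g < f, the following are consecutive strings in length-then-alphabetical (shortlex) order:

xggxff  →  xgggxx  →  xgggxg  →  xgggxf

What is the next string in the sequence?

Treat xgggxf as a base-3 numeral over the given alphabet and add one, carrying through any trailing f's.

xggggx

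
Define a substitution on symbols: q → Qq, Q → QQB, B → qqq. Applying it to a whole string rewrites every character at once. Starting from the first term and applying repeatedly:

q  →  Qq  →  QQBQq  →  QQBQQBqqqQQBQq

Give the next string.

Rewriting the 14 symbols of QQBQQBqqqQQBQq one by one yields QQB QQB qqq QQB QQB qqq Qq Qq Qq QQB QQB qqq QQB Qq; concatenated:

QQBQQBqqqQQBQQBqqqQqQqQqQQBQQBqqqQQBQq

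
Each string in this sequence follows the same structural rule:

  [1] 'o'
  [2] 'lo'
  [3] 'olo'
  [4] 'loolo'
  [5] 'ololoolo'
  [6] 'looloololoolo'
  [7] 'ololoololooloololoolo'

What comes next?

This is a Fibonacci-style word recurrence s(k) = s(k−2)·s(k−1): e.g. o·lo = olo.
So term 8 is looloololoolo·ololoololooloololoolo.

looloololooloololoololooloololoolo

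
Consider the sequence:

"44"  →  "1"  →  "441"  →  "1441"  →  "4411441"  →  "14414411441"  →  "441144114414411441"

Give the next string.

14414411441441144114414411441

From term 3 onward, concatenate the second-to-last term with the last: 44·1 = 441, 1·441 = 1441, …
The next term joins 14414411441 and 441144114414411441.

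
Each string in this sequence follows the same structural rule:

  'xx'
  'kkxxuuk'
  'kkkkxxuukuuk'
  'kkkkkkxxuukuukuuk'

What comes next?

Every step adds kk to the front and uuk to the end of the previous string.
One more step from kkkkkkxxuukuukuuk gives the answer.

kkkkkkkkxxuukuukuukuuk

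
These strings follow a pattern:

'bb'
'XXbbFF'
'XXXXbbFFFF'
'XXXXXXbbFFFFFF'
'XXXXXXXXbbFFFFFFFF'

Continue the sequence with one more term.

s(k+1) = XX·s(k)·FF, so each term gains XX as a prefix and FF as a suffix.
One more step from XXXXXXXXbbFFFFFFFF gives the answer.

XXXXXXXXXXbbFFFFFFFFFF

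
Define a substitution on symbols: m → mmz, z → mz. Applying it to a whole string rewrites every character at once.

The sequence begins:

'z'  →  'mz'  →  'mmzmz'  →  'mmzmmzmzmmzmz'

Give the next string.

mmzmmzmzmmzmmzmzmmzmzmmzmmzmzmmzmz

Replace each of the 13 characters of mmzmmzmzmmzmz in place — mmz mmz mz mmz mmz mz mmz mz mmz mmz mz mmz mz — and concatenate.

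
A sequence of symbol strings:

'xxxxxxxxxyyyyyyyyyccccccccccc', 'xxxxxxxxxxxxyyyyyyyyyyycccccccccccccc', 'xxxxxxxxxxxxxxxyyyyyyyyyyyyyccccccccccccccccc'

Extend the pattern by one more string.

Term n consists of 3n x's, followed by 2n+3 y's, followed by 3n+2 c's, where the shown terms are n = 3, 4, 5.
At n = 6 the blocks have lengths 18, 15, 20.

xxxxxxxxxxxxxxxxxxyyyyyyyyyyyyyyycccccccccccccccccccc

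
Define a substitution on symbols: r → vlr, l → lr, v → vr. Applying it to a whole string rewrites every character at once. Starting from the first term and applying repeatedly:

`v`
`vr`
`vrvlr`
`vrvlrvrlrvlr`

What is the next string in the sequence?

Apply φ to vrvlrvrlrvlr symbol by symbol: v→vr, r→vlr, v→vr, l→lr, r→vlr, v→vr, r→vlr, l→lr, r→vlr, v→vr, l→lr, r→vlr; joined: vr vlr vr lr vlr vr vlr lr vlr vr lr vlr.

vrvlrvrlrvlrvrvlrlrvlrvrlrvlr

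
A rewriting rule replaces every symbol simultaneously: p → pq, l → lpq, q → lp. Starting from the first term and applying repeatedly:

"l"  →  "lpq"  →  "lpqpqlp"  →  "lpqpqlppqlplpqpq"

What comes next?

lpqpqlppqlplpqpqpqlplpqpqlpqpqlppqlp

Replace each of the 16 characters of lpqpqlppqlplpqpq in place — lpq pq lp pq lp lpq pq pq lp lpq pq lpq pq lp pq lp — and concatenate.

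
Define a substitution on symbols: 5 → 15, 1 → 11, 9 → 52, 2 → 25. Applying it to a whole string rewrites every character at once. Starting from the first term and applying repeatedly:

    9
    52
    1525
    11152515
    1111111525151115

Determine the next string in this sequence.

φ(1111111525151115) expands symbol-by-symbol to 11 11 11 11 11 11 11 15 25 15 11 15 11 11 11 15; joining the 16 pieces gives the next term.

11111111111111152515111511111115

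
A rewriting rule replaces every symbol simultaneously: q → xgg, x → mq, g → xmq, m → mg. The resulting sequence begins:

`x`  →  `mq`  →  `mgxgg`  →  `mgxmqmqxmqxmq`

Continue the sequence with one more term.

Applying the rule to each of the 13 symbols of mgxmqmqxmqxmq gives the pieces mg xmq mq mg xgg mg xgg mq mg xgg mq mg xgg, which concatenate to the answer.

mgxmqmqmgxggmgxggmqmgxggmqmgxgg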